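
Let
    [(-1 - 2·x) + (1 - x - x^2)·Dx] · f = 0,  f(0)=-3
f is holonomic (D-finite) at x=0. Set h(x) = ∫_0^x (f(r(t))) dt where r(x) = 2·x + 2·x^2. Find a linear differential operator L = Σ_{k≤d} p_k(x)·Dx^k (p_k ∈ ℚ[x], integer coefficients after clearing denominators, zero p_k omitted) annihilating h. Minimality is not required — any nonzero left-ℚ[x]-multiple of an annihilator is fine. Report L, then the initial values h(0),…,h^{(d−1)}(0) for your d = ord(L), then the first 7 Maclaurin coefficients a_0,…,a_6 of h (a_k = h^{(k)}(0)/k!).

L = (2 + 12·x + 24·x^2 + 16·x^3)·Dx + (-1 + 2·x + 6·x^2 + 8·x^3 + 4·x^4)·Dx^2  (order 2).
h: a_k = 0, -3, -3, -10, -30, -96, -324, …
ICs: h(0) = 0, h′(0) = -3.

f: a_k = -3, -3, -6, -9, -15, -24, -39, …
Change of var in L_f (x↦r) gives L₀.
h=∫h₀ ⇒ L = L₀·Dx.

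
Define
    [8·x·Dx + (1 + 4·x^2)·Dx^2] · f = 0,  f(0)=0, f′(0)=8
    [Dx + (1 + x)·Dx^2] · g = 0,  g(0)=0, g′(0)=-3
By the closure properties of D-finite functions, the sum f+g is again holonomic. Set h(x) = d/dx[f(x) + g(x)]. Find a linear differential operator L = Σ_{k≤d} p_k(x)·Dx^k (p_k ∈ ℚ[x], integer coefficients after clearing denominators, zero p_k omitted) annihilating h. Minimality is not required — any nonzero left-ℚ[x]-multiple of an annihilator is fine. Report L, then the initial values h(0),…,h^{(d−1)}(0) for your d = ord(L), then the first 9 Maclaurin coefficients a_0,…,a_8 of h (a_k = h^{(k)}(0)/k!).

f: a_k = 0, 8, 0, -32/3, 0, 128/5, 0, -512/7, 0, …
g: a_k = 0, -3, 3/2, -1, 3/4, -3/5, 1/2, -3/7, 3/8, …
h₀=f+g: left-lcm gives L₀, ord ≤ 4.
Derive L from L₀ (diff closure).
L = (-8 - 24·x + 96·x^2 + 32·x^3) + (-10 - 16·x + 72·x^2 + 192·x^3 + 64·x^4)·Dx + (-1 + 7·x + 8·x^2 + 32·x^3 + 48·x^4 + 16·x^5)·Dx^2  (order 2).
h: a_k = 5, 3, -35, 3, 125, 3, -515, 3, 2045, …
ICs: h(0) = 5, h′(0) = 3.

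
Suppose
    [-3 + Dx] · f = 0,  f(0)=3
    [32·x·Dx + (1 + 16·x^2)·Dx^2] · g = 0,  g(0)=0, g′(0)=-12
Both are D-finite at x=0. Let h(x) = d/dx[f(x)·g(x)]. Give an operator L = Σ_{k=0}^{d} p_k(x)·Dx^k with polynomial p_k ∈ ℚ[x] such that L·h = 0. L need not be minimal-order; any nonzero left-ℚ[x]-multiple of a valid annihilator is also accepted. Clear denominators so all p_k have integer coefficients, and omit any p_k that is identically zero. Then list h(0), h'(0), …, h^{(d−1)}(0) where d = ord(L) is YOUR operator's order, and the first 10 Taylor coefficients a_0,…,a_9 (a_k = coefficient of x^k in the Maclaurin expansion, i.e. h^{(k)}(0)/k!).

f: a_k = 3, 9, 27/2, 27/2, 81/8, 243/40, 243/80, 729/560, 2187/4480, 729/4480, …
g: a_k = 0, -12, 0, 64, 0, -3072/5, 0, 49152/7, 0, -262144/3, …
f·g: L₀ = L_f ⊗_s L_g, ord ≤ 1·2.
Derive L from L₀ (diff closure).
L = (-69 - 576·x + 5472·x^2 - 9216·x^3 + 6912·x^4) + (14 + 288·x - 2112·x^2 + 4608·x^3 - 4608·x^4)·Dx + (3 - 32·x + 96·x^2 - 512·x^3 + 768·x^4)·Dx^2  (order 2).
h: a_k = -36, -216, 90, 1656, -11007/2, -28431, 1873521/20, 15476778/35, -1747701801/1120, -3893623863/560, …
ICs: h(0) = -36, h′(0) = -216.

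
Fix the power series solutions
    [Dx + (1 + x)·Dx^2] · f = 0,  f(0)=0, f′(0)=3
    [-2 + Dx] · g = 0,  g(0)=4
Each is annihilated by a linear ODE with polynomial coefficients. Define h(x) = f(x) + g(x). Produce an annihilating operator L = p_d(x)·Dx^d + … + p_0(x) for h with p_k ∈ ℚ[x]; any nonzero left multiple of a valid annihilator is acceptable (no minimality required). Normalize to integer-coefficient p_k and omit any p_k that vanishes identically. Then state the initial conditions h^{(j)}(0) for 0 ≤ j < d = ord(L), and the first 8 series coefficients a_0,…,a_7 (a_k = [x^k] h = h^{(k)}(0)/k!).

f: a_k = 0, 3, -3/2, 1, -3/4, 3/5, -1/2, 3/7, …
g: a_k = 4, 8, 8, 16/3, 8/3, 16/15, 16/45, 32/315, …
Sum ⇒ L₀ = lclm(L_f,L_g) in ℚ(x)⟨Dx⟩.
L = (-8 - 4·x)·Dx + (-2 - 8·x - 4·x^2)·Dx^2 + (3 + 5·x + 2·x^2)·Dx^3  (order 3).
h: a_k = 4, 11, 13/2, 19/3, 23/12, 5/3, -13/90, 167/315, …
ICs: h(0) = 4, h′(0) = 11, h′′(0) = 13.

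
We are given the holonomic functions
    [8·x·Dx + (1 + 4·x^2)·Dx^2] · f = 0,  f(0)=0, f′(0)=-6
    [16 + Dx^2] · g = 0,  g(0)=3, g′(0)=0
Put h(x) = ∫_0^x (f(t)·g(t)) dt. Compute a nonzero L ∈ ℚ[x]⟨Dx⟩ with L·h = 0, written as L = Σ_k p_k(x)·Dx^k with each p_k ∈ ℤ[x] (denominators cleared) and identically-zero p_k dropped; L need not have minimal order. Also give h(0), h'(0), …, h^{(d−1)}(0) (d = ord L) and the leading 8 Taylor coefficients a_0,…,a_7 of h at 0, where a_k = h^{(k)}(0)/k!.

L = (2560 + 29696·x^2 + 118784·x^4 + 262144·x^6 + 262144·x^8)·Dx + (1536·x + 14336·x^3 + 49152·x^5 + 65536·x^7)·Dx^2 + (240 + 3008·x^2 + 13824·x^4 + 32768·x^6 + 32768·x^8)·Dx^3 + (96·x + 896·x^3 + 3072·x^5 + 4096·x^7)·Dx^4 + (5 + 72·x^2 + 400·x^4 + 1024·x^6 + 1024·x^8)·Dx^5  (order 5).
h: a_k = 0, 0, -9, 0, 42, 0, -368/5, 0, …
ICs: h(0) = 0, h′(0) = 0, h′′(0) = -18, h′′′(0) = 0, h′′′′(0) = 1008.

f: a_k = 0, -6, 0, 8, 0, -96/5, 0, 384/7, …
g: a_k = 3, 0, -24, 0, 32, 0, -256/15, 0, …
L₀ := L_f ⊗_s L_g (sym. prod.), ord ≤ 4.
Integrate: L := L₀·Dx.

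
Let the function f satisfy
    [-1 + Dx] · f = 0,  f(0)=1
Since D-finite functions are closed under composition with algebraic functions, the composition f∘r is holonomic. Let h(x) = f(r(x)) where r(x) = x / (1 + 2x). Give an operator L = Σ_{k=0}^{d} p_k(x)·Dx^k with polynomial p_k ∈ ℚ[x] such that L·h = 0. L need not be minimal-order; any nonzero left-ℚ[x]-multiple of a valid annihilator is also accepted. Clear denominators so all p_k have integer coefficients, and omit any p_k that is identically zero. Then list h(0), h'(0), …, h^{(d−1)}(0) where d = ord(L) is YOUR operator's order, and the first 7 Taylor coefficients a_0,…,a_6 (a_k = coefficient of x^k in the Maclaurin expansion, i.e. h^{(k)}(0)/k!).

f: a_k = 1, 1, 1/2, 1/6, 1/24, 1/120, 1/720, …
h₀=f(r): pull back L_f along r ⇒ L₀.
L = -1 + (1 + 4·x + 4·x^2)·Dx  (order 1).
h: a_k = 1, 1, -3/2, 13/6, -71/24, 147/40, -2699/720, …
ICs: h(0) = 1.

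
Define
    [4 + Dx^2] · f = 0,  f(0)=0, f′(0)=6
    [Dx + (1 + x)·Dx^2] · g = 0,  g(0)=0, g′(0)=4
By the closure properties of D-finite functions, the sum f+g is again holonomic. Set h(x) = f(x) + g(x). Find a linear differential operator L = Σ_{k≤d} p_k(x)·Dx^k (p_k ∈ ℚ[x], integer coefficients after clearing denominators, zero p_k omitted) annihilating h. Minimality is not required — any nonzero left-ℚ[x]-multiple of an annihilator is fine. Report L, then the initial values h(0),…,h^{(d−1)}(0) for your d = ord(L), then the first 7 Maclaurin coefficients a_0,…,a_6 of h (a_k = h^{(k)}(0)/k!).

f: a_k = 0, 6, 0, -4, 0, 4/5, 0, …
g: a_k = 0, 4, -2, 4/3, -1, 4/5, -2/3, …
h₀=f+g: left-lcm gives L₀, ord ≤ 4.
L = (20 + 16·x + 8·x^2)·Dx + (12 + 28·x + 24·x^2 + 8·x^3)·Dx^2 + (5 + 4·x + 2·x^2)·Dx^3 + (3 + 7·x + 6·x^2 + 2·x^3)·Dx^4  (order 4).
h: a_k = 0, 10, -2, -8/3, -1, 8/5, -2/3, …
ICs: h(0) = 0, h′(0) = 10, h′′(0) = -4, h′′′(0) = -16.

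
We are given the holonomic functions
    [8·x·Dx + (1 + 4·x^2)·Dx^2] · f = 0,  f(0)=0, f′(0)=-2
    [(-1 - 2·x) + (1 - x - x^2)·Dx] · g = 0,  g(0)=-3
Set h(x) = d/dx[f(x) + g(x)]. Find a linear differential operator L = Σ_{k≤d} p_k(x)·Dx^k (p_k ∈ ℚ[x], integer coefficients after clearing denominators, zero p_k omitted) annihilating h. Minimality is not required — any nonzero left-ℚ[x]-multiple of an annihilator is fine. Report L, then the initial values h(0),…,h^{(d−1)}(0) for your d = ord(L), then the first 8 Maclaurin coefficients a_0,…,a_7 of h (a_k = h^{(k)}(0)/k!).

f: a_k = 0, -2, 0, 8/3, 0, -32/5, 0, 128/7, …
g: a_k = -3, -3, -6, -9, -15, -24, -39, -63, …
f+g: L₀ = lclm(L_f,L_g), ord ≤ 2+1.
Derive L from L₀ (diff closure).
L = (16 - 64·x - 400·x^2 - 576·x^3 - 696·x^4 - 96·x^6) + (-13 - 24·x - 22·x^2 - 204·x^3 - 548·x^4 - 488·x^5 - 48·x^6 - 96·x^7)·Dx + (2 + 5·x + 14·x^2 - 2·x^3 + 13·x^4 - 92·x^5 - 48·x^6 - 16·x^7 - 16·x^8)·Dx^2  (order 2).
h: a_k = -5, -12, -19, -60, -152, -234, -313, -816, …
ICs: h(0) = -5, h′(0) = -12.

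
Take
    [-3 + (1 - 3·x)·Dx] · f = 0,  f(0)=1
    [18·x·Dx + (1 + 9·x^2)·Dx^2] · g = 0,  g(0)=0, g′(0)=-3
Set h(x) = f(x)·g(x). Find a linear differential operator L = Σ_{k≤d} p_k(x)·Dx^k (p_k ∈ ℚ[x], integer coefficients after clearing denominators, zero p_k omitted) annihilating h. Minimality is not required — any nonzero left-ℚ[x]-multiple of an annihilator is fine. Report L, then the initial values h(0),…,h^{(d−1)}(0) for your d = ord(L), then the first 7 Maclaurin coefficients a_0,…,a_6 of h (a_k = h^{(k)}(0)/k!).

f: a_k = 1, 3, 9, 27, 81, 243, 729, …
g: a_k = 0, -3, 0, 9, 0, -243/5, 0, …
h₀=f·g: eliminate ⇒ L₀, order ≤ 1·2.
L = 54·x + (6 - 18·x + 108·x^2)·Dx + (-1 + 3·x - 9·x^2 + 27·x^3)·Dx^2  (order 2).
h: a_k = 0, -3, -9, -18, -54, -1053/5, -3159/5, …
ICs: h(0) = 0, h′(0) = -3.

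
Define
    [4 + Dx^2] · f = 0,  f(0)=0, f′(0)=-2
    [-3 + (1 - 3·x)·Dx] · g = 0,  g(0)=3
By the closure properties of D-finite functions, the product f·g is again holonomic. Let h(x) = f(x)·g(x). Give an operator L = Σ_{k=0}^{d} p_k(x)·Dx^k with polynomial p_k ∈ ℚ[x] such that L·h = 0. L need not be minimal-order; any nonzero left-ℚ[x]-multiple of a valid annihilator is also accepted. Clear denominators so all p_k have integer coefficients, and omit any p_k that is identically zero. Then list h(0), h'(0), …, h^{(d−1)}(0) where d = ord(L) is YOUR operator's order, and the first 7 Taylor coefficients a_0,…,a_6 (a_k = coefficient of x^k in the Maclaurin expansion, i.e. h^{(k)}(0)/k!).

f: a_k = 0, -2, 0, 4/3, 0, -4/15, 0, …
g: a_k = 3, 9, 27, 81, 243, 729, 2187, …
Sym-product of L_f,L_g gives L₀ (≤ ord 2).
L = (-4 + 12·x) + 6·Dx + (-1 + 3·x)·Dx^2  (order 2).
h: a_k = 0, -6, -18, -50, -150, -2254/5, -6762/5, …
ICs: h(0) = 0, h′(0) = -6.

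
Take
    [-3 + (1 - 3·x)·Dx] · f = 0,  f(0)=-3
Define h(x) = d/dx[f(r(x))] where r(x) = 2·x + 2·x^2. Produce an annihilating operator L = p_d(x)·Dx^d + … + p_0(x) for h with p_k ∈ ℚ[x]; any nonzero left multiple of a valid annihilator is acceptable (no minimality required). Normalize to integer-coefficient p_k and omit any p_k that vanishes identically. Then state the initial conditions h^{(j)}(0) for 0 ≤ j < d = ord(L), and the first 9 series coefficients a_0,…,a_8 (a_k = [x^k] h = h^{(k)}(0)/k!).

L = (14 + 36·x + 36·x^2) + (-1 + 4·x + 18·x^2 + 12·x^3)·Dx  (order 1).
h: a_k = -18, -252, -2592, -23760, -204120, -1683504, -13499136, -106033536, -819862560, …
ICs: h(0) = -18.

f: a_k = -3, -9, -27, -81, -243, -729, -2187, -6561, -19683, …
h₀=f(r): pull back L_f along r ⇒ L₀.
Derive L from L₀ (diff closure).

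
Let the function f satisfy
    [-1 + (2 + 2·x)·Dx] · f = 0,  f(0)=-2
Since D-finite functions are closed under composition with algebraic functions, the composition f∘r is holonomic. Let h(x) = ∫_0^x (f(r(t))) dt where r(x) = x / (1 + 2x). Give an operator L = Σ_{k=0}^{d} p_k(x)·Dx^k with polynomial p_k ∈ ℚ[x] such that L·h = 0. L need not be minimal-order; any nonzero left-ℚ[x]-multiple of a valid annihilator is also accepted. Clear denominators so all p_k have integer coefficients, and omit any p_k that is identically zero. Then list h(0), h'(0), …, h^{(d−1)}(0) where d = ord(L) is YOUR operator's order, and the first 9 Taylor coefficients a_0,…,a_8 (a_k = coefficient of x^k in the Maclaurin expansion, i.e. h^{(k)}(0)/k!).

f: a_k = -2, -1, 1/4, -1/8, 5/64, -7/128, 21/512, -33/1024, 429/16384, …
L₀ from L_f via x↦r, Dx↦r'^{-1}Dx.
Integrate: L := L₀·Dx.
L = -Dx + (2 + 10·x + 12·x^2)·Dx^2  (order 2).
h: a_k = 0, -2, -1/2, 3/4, -41/32, 757/320, -1181/256, 33645/3584, -162105/8192, …
ICs: h(0) = 0, h′(0) = -2.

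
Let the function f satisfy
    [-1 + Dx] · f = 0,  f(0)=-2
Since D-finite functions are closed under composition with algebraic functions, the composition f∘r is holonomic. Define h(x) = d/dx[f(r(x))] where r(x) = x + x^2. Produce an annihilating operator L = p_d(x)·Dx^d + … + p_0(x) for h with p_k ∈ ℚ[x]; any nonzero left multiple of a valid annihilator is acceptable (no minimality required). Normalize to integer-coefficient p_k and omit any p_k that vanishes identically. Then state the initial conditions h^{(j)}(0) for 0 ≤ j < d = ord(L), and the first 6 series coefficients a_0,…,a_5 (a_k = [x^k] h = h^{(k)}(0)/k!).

f: a_k = -2, -2, -1, -1/3, -1/12, -1/60, …
f∘r: x↦r, Dx↦Dx/r' in L_f ⇒ L₀.
h₀' ⇒ L via d/dx closure of L₀.
L = (3 + 4·x + 4·x^2) + (-1 - 2·x)·Dx  (order 1).
h: a_k = -2, -6, -7, -25/3, -27/4, -331/60, …
ICs: h(0) = -2.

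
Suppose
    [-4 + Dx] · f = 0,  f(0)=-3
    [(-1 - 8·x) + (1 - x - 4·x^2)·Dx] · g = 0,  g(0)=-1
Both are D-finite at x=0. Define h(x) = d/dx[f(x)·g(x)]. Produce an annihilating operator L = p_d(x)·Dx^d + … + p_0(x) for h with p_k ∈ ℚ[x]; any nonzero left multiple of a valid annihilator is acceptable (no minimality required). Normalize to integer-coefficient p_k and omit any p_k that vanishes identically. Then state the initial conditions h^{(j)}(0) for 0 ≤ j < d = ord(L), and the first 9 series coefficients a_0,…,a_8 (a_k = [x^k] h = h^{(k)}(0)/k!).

f: a_k = -3, -12, -24, -32, -32, -128/5, -256/15, -1024/105, -512/105, …
g: a_k = -1, -1, -5, -9, -29, -65, -181, -441, -1165, …
Sym-product of L_f,L_g gives L₀ (≤ ord 1).
Derive L from L₀ (diff closure).
L = (34 + 48·x - 112·x^2 - 128·x^3 + 256·x^4) + (-5 + x + 40·x^2 - 64·x^4)·Dx  (order 1).
h: a_k = 15, 102, 429, 1516, 4883, 15058, 674711/15, 13834264/105, 39855191/105, …
ICs: h(0) = 15.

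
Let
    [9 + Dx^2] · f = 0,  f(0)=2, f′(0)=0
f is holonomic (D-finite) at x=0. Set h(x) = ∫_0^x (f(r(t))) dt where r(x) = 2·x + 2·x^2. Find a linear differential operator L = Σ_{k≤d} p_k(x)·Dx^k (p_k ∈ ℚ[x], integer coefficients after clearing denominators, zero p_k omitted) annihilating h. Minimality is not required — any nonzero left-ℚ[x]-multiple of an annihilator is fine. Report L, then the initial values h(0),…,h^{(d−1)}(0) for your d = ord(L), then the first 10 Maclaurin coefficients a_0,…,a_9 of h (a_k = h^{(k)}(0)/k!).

L = (36 + 216·x + 432·x^2 + 288·x^3)·Dx - 2·Dx^2 + (1 + 2·x)·Dx^3  (order 3).
h: a_k = 0, 2, 0, -12, -18, 72/5, 72, 2592/35, -216/5, -6816/35, …
ICs: h(0) = 0, h′(0) = 2, h′′(0) = 0.

f: a_k = 2, 0, -9, 0, 27/4, 0, -81/40, 0, 729/2240, 0, …
Change of var in L_f (x↦r) gives L₀.
h=∫₀ˣh₀: take L = L₀·Dx.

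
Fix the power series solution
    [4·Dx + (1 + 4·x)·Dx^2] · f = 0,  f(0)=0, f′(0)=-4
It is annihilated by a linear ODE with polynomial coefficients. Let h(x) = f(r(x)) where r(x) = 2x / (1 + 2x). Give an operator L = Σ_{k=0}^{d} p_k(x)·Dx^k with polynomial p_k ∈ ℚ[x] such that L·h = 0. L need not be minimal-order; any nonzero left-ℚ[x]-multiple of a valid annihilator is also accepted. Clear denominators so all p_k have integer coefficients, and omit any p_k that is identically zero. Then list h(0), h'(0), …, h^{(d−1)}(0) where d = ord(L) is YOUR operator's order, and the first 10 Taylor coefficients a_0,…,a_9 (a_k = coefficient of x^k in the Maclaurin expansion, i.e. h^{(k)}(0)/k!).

f: a_k = 0, -4, 8, -64/3, 64, -1024/5, 2048/3, -16384/7, 8192, -262144/9, …
h₀=f(r): pull back L_f along r ⇒ L₀.
L = (12 + 40·x)·Dx + (1 + 12·x + 20·x^2)·Dx^2  (order 2).
h: a_k = 0, -8, 48, -992/3, 2496, -99968/5, 166656, -9999872/7, 12499968, -999999488/9, …
ICs: h(0) = 0, h′(0) = -8.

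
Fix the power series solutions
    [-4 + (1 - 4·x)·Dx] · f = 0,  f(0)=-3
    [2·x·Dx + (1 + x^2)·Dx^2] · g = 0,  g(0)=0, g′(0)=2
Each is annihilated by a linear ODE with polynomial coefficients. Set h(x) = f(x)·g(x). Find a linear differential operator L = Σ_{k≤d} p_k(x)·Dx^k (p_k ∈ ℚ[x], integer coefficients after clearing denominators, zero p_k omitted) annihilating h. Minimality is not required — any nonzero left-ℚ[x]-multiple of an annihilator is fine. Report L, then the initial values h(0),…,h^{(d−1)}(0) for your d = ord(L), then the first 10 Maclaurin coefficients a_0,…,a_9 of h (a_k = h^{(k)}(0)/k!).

f: a_k = -3, -12, -48, -192, -768, -3072, -12288, -49152, -196608, -786432, …
g: a_k = 0, 2, 0, -2/3, 0, 2/5, 0, -2/7, 0, 2/9, …
Product ⇒ symmetric product L₀, ord ≤ 2.
L = 8·x + (8 - 2·x + 16·x^2)·Dx + (-1 + 4·x - x^2 + 4·x^3)·Dx^2  (order 2).
h: a_k = 0, -6, -24, -94, -376, -7526/5, -30104/5, -842882/35, -3371528/35, -40458406/105, …
ICs: h(0) = 0, h′(0) = -6.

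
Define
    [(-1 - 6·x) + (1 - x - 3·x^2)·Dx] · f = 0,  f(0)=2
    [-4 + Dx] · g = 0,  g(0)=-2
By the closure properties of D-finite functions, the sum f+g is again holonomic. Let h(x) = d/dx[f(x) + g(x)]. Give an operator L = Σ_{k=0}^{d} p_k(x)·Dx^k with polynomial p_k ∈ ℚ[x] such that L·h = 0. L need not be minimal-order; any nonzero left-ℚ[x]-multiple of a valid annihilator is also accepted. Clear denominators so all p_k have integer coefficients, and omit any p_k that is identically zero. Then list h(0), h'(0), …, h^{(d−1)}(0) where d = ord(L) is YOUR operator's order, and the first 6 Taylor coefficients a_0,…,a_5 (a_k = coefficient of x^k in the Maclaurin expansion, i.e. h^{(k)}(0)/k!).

L = (20 + 496·x + 552·x^2 + 2160·x^3 + 1296·x^4) + (-13 - 112·x - 298·x^2 - 516·x^3 + 360·x^4 + 432·x^5)·Dx + (2 - 3·x + 40·x^2 - 6·x^3 - 171·x^4 - 108·x^5)·Dx^2  (order 2).
h: a_k = -6, -16, -22, 200/3, 944/3, 16436/15, …
ICs: h(0) = -6, h′(0) = -16.

f: a_k = 2, 2, 8, 14, 38, 80, …
g: a_k = -2, -8, -16, -64/3, -64/3, -256/15, …
L₀ := lclm(L_f,L_g); ord L₀ ≤ 1+1.
h₀' ⇒ L via d/dx closure of L₀.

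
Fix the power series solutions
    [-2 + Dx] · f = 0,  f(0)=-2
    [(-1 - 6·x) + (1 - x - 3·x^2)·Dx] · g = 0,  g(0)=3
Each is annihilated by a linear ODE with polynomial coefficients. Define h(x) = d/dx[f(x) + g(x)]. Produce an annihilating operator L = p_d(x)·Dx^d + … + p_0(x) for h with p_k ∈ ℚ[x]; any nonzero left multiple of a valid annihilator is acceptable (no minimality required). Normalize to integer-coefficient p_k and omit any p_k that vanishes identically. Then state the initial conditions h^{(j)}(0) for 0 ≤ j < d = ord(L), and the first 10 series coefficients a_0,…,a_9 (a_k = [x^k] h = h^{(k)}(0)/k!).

L = (26 + 268·x + 300·x^2 + 864·x^3 + 324·x^4) + (-19 - 136·x - 196·x^2 - 372·x^3 + 90·x^4 + 108·x^5)·Dx + (3 + x + 23·x^2 - 30·x^3 - 126·x^4 - 54·x^5)·Dx^2  (order 2).
h: a_k = -1, 16, 55, 668/3, 1792/3, 26174/15, 205049/45, 3840448/315, 9857287/315, 228189134/2835, …
ICs: h(0) = -1, h′(0) = 16.

f: a_k = -2, -4, -4, -8/3, -4/3, -8/15, -8/45, -16/315, -4/315, -8/2835, …
g: a_k = 3, 3, 12, 21, 57, 120, 291, 651, 1524, 3477, …
Sum ⇒ L₀ = lclm(L_f,L_g) in ℚ(x)⟨Dx⟩.
h₀' ⇒ L via d/dx closure of L₀.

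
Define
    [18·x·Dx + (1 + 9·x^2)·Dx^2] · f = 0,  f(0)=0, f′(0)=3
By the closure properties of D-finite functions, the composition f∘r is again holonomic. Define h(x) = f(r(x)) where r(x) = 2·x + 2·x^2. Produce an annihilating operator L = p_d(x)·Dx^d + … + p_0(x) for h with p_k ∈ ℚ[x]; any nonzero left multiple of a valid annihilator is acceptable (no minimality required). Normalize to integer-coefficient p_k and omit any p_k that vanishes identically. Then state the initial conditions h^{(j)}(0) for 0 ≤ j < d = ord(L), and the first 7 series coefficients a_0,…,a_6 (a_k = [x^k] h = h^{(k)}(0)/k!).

f: a_k = 0, 3, 0, -9, 0, 243/5, 0, …
h₀=f(r): pull back L_f along r ⇒ L₀.
L = (-2 + 72·x + 288·x^2 + 432·x^3 + 216·x^4)·Dx + (1 + 2·x + 36·x^2 + 144·x^3 + 180·x^4 + 72·x^5)·Dx^2  (order 2).
h: a_k = 0, 6, 6, -72, -216, 6696/5, 7704, …
ICs: h(0) = 0, h′(0) = 6.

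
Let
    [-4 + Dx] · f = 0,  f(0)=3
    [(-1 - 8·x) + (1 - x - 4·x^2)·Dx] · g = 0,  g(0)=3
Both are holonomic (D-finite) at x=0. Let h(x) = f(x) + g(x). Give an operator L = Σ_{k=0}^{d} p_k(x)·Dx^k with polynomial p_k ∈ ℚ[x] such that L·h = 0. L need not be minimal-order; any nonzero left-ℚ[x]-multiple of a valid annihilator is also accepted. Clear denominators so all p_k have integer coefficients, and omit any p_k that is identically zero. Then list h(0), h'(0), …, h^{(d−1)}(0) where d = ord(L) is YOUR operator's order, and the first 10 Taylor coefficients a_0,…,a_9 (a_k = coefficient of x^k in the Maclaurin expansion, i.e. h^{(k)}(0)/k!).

f: a_k = 3, 12, 24, 32, 32, 128/5, 256/15, 1024/105, 512/105, 2048/945, …
g: a_k = 3, 3, 15, 27, 87, 195, 543, 1323, 3495, 8787, …
L₀ := lclm(L_f,L_g); ord L₀ ≤ 1+1.
L = (24 - 16·x + 576·x^2 + 512·x^3) + (6 - 56·x - 208·x^2 + 128·x^3 + 256·x^4)·Dx + (-3 + 15·x + 16·x^2 - 64·x^3 - 64·x^4)·Dx^2  (order 2).
h: a_k = 6, 15, 39, 59, 119, 1103/5, 8401/15, 139939/105, 367487/105, 8305763/945, …
ICs: h(0) = 6, h′(0) = 15.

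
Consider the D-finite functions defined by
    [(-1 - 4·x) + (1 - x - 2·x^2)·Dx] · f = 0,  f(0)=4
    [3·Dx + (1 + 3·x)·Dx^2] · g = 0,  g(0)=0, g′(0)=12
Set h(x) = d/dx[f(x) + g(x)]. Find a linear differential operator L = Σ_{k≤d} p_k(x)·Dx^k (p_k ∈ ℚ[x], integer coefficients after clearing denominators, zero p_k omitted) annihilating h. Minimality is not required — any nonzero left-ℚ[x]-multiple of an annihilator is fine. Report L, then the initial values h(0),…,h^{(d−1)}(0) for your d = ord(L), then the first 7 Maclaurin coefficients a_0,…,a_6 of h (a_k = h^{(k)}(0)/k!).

L = (66 + 270·x + 576·x^2 + 336·x^3 + 288·x^4) + (4 + 96·x + 492·x^2 + 832·x^3 + 696·x^4 + 480·x^5)·Dx + (-3 - 19·x - 25·x^2 + 39·x^3 + 116·x^4 + 164·x^5 + 96·x^6)·Dx^2  (order 2).
h: a_k = 16, -12, 168, -148, 1392, -1884, 11128, …
ICs: h(0) = 16, h′(0) = -12.

f: a_k = 4, 4, 12, 20, 44, 84, 172, …
g: a_k = 0, 12, -18, 36, -81, 972/5, -486, …
f+g: L₀ = lclm(L_f,L_g), ord ≤ 1+2.
Differentiate: ansatz ord ≤ ord L₀ ⇒ L.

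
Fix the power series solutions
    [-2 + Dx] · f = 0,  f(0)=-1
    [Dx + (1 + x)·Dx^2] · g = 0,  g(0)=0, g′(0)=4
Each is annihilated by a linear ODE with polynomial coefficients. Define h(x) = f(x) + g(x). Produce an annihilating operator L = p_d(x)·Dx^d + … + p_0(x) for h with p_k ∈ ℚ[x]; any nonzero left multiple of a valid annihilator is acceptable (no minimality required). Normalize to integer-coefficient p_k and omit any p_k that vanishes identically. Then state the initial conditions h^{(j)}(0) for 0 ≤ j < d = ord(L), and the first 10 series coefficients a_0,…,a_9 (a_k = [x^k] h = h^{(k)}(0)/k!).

L = (-8 - 4·x)·Dx + (-2 - 8·x - 4·x^2)·Dx^2 + (3 + 5·x + 2·x^2)·Dx^3  (order 3).
h: a_k = -1, 2, -4, 0, -5/3, 8/15, -34/45, 172/315, -319/630, 1256/2835, …
ICs: h(0) = -1, h′(0) = 2, h′′(0) = -8.

f: a_k = -1, -2, -2, -4/3, -2/3, -4/15, -4/45, -8/315, -2/315, -4/2835, …
g: a_k = 0, 4, -2, 4/3, -1, 4/5, -2/3, 4/7, -1/2, 4/9, …
h₀=f+g: left-lcm gives L₀, ord ≤ 3.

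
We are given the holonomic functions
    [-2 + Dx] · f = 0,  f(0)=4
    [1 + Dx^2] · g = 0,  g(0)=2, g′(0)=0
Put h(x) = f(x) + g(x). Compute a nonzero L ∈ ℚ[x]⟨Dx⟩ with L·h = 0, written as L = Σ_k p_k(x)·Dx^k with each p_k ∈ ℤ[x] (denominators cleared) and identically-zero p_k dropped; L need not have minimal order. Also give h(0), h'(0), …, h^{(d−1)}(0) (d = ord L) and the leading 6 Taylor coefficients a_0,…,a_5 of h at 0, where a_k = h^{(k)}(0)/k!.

f: a_k = 4, 8, 8, 16/3, 8/3, 16/15, …
g: a_k = 2, 0, -1, 0, 1/12, 0, …
L₀ := lclm(L_f,L_g); ord L₀ ≤ 1+2.
L = -2 + Dx - 2·Dx^2 + Dx^3  (order 3).
h: a_k = 6, 8, 7, 16/3, 11/4, 16/15, …
ICs: h(0) = 6, h′(0) = 8, h′′(0) = 14.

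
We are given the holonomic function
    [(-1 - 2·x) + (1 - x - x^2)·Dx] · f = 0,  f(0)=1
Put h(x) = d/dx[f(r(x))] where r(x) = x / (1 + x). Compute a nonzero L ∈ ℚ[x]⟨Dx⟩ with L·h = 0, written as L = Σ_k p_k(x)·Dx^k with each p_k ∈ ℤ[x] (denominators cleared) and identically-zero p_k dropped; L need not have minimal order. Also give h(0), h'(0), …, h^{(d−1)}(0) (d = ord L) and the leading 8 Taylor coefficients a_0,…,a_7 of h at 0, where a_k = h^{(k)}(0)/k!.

f: a_k = 1, 1, 2, 3, 5, 8, 13, 21, …
h₀=f(r): pull back L_f along r ⇒ L₀.
Derive L from L₀ (diff closure).
L = (2 + 6·x + 12·x^2 + 6·x^3) + (-1 - 5·x - 6·x^2 + x^3 + 3·x^4)·Dx  (order 1).
h: a_k = 1, 2, 0, 4, -5, 12, -21, 40, …
ICs: h(0) = 1.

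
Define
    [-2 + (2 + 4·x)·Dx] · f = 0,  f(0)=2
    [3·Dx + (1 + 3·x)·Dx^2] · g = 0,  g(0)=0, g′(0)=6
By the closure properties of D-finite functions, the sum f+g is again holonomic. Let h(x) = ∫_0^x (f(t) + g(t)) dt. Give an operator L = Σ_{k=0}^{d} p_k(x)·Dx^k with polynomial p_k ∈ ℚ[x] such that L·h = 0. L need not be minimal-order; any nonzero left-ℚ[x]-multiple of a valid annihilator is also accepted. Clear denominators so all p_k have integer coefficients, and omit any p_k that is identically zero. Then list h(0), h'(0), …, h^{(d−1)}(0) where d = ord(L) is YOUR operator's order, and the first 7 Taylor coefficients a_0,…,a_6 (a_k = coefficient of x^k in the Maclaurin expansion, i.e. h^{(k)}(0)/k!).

L = (9 + 9·x)·Dx^2 + (15 + 54·x + 45·x^2)·Dx^3 + (2 + 13·x + 27·x^2 + 18·x^3)·Dx^4  (order 4).
h: a_k = 0, 2, 4, -10/3, 19/4, -167/20, 1979/120, …
ICs: h(0) = 0, h′(0) = 2, h′′(0) = 8, h′′′(0) = -20.

f: a_k = 2, 2, -1, 1, -5/4, 7/4, -21/8, …
g: a_k = 0, 6, -9, 18, -81/2, 486/5, -243, …
h₀=f+g: left-lcm gives L₀, ord ≤ 3.
Integrate: L := L₀·Dx.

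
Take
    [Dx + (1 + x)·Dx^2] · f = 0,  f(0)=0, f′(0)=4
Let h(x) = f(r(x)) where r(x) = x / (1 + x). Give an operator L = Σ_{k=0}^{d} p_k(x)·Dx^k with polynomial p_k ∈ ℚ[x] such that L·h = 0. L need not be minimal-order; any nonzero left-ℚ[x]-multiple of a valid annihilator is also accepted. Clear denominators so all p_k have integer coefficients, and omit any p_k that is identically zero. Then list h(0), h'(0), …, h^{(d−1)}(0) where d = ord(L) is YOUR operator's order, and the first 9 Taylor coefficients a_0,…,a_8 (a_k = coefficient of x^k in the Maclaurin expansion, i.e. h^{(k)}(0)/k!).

f: a_k = 0, 4, -2, 4/3, -1, 4/5, -2/3, 4/7, -1/2, …
h₀=f(r): pull back L_f along r ⇒ L₀.
L = (3 + 4·x)·Dx + (1 + 3·x + 2·x^2)·Dx^2  (order 2).
h: a_k = 0, 4, -6, 28/3, -15, 124/5, -42, 508/7, -255/2, …
ICs: h(0) = 0, h′(0) = 4.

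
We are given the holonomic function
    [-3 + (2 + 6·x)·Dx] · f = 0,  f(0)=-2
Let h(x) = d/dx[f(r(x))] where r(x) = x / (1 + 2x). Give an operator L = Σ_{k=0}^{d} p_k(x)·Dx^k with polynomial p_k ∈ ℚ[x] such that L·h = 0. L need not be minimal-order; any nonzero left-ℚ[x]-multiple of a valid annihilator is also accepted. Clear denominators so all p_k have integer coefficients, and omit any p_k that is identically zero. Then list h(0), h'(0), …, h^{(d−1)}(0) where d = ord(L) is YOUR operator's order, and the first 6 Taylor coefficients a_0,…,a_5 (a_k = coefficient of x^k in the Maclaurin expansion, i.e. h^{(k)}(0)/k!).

L = (-11 - 40·x) + (-2 - 14·x - 20·x^2)·Dx  (order 1).
h: a_k = -3, 33/2, -585/8, 4965/16, -169545/128, 1477503/256, …
ICs: h(0) = -3.

f: a_k = -2, -3, 9/4, -27/8, 405/64, -1701/128, …
Change of var in L_f (x↦r) gives L₀.
Differentiate: ansatz ord ≤ ord L₀ ⇒ L.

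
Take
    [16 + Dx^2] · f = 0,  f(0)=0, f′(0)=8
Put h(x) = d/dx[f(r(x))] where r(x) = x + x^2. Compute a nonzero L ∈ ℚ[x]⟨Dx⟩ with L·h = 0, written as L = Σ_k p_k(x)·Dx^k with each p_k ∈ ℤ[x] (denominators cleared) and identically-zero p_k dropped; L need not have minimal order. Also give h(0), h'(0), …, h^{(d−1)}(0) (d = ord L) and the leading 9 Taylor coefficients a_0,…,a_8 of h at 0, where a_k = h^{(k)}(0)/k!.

f: a_k = 0, 8, 0, -64/3, 0, 256/15, 0, -2048/315, 0, …
f∘r: x↦r, Dx↦Dx/r' in L_f ⇒ L₀.
Derive L from L₀ (diff closure).
L = (28 + 128·x + 384·x^2 + 512·x^3 + 256·x^4) + (-6 - 12·x)·Dx + (1 + 4·x + 4·x^2)·Dx^2  (order 2).
h: a_k = 8, 16, -64, -256, -704/3, 384, 51712/45, 45056/45, -141056/315, …
ICs: h(0) = 8, h′(0) = 16.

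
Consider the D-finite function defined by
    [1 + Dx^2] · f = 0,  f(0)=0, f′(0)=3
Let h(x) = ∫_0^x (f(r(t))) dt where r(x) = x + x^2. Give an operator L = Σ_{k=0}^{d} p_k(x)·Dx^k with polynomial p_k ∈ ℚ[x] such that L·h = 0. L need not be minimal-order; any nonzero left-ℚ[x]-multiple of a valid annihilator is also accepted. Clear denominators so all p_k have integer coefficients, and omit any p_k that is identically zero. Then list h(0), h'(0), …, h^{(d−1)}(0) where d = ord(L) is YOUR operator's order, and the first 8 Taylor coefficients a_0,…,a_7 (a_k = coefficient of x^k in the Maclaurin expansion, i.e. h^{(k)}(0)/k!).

f: a_k = 0, 3, 0, -1/2, 0, 1/40, 0, -1/1680, …
L₀ from L_f via x↦r, Dx↦r'^{-1}Dx.
h=∫₀ˣh₀: take L = L₀·Dx.
L = (1 + 6·x + 12·x^2 + 8·x^3)·Dx - 2·Dx^2 + (1 + 2·x)·Dx^3  (order 3).
h: a_k = 0, 0, 3/2, 1, -1/8, -3/10, -59/240, -3/56, …
ICs: h(0) = 0, h′(0) = 0, h′′(0) = 3.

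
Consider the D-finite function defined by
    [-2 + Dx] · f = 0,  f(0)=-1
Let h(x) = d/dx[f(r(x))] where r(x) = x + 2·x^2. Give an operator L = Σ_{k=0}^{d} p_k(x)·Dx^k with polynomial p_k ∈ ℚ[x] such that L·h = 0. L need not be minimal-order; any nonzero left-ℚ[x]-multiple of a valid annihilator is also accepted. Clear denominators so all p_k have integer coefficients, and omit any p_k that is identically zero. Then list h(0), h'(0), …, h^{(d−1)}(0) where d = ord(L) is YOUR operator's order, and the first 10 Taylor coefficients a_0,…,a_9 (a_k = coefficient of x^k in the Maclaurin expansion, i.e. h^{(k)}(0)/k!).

f: a_k = -1, -2, -2, -4/3, -2/3, -4/15, -4/45, -8/315, -2/315, -4/2835, …
f∘r: x↦r, Dx↦Dx/r' in L_f ⇒ L₀.
Derive L from L₀ (diff closure).
L = (6 + 16·x + 32·x^2) + (-1 - 4·x)·Dx  (order 1).
h: a_k = -2, -12, -28, -200/3, -108, -2648/15, -10424/45, -31664/105, -21428/63, -152744/405, …
ICs: h(0) = -2.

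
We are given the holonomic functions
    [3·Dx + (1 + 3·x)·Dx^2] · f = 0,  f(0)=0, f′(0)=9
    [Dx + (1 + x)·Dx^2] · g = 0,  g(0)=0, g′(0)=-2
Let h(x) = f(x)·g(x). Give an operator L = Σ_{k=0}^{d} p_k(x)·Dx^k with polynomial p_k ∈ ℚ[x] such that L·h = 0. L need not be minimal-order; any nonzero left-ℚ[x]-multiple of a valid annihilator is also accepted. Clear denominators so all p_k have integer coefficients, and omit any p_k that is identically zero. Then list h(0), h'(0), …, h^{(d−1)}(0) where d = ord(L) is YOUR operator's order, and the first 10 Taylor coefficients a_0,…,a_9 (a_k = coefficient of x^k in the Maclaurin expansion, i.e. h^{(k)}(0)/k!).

f: a_k = 0, 9, -27/2, 27, -243/4, 729/5, -729/2, 6561/7, -19683/8, 6561, …
g: a_k = 0, -2, 1, -2/3, 1/2, -2/5, 1/3, -2/7, 1/4, -2/9, …
Sym-product of L_f,L_g gives L₀ (≤ ord 4).
L = (30 + 72·x + 54·x^2)·Dx + (76 + 354·x + 540·x^2 + 270·x^3)·Dx^2 + (29 + 200·x + 486·x^2 + 504·x^3 + 189·x^4)·Dx^3 + (2 + 19·x + 68·x^2 + 114·x^3 + 90·x^4 + 27·x^5)·Dx^4  (order 4).
h: a_k = 0, 0, -18, 36, -147/2, 162, -3807/10, 4686/5, -133533/56, 217467/35, …
ICs: h(0) = 0, h′(0) = 0, h′′(0) = -36, h′′′(0) = 216.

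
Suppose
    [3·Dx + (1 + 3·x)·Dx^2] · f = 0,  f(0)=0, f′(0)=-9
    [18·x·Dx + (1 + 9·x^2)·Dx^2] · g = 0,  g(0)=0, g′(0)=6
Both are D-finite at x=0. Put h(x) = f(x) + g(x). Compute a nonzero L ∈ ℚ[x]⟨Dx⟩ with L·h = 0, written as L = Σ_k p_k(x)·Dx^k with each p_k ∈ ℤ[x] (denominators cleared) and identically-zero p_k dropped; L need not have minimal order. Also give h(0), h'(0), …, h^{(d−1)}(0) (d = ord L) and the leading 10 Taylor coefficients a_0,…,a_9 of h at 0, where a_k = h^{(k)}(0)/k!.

f: a_k = 0, -9, 27/2, -27, 243/4, -729/5, 729/2, -6561/7, 19683/8, -6561, …
g: a_k = 0, 6, 0, -18, 0, 486/5, 0, -4374/7, 0, 4374, …
Sum ⇒ L₀ = lclm(L_f,L_g) in ℚ(x)⟨Dx⟩.
L = (-18 - 162·x + 486·x^2 + 486·x^3)·Dx + (-12 - 36·x + 972·x^3 + 972·x^4)·Dx^2 + (-1 + 3·x + 18·x^2 + 54·x^3 + 243·x^4 + 243·x^5)·Dx^3  (order 3).
h: a_k = 0, -3, 27/2, -45, 243/4, -243/5, 729/2, -10935/7, 19683/8, -2187, …
ICs: h(0) = 0, h′(0) = -3, h′′(0) = 27.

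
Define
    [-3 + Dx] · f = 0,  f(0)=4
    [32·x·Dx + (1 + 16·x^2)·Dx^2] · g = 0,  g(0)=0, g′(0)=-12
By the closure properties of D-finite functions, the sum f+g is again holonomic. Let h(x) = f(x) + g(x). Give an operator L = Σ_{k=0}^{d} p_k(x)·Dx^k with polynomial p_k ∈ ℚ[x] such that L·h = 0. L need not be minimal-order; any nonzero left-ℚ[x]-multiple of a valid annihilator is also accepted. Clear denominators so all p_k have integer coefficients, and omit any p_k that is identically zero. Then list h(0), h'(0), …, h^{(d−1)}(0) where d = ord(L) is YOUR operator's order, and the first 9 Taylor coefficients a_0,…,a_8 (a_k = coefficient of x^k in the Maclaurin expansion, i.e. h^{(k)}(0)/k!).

L = (96 - 288·x - 4608·x^2 - 4608·x^3)·Dx + (-41 + 1248·x^2 - 2304·x^4)·Dx^2 + (3 + 32·x + 96·x^2 + 512·x^3 + 768·x^4)·Dx^3  (order 3).
h: a_k = 4, 0, 18, 82, 27/2, -6063/10, 81/20, 140469/20, 729/1120, …
ICs: h(0) = 4, h′(0) = 0, h′′(0) = 36.

f: a_k = 4, 12, 18, 18, 27/2, 81/10, 81/20, 243/140, 729/1120, …
g: a_k = 0, -12, 0, 64, 0, -3072/5, 0, 49152/7, 0, …
f+g: L₀ = lclm(L_f,L_g), ord ≤ 1+2.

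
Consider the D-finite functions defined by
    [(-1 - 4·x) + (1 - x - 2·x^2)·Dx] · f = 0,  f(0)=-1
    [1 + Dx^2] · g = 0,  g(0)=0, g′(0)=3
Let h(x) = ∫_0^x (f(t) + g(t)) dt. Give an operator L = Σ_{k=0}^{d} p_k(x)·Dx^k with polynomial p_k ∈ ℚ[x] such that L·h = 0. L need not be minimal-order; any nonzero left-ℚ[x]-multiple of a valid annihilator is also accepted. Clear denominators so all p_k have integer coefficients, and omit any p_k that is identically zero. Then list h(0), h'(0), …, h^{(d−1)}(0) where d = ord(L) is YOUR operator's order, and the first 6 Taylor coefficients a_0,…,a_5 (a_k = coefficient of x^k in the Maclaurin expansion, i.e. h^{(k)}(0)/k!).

L = (31 + 146·x + 133·x^2 + 184·x^3 + 20·x^4 + 16·x^5)·Dx + (-7 - 3·x + 3·x^2 + 37·x^3 + 42·x^4 + 12·x^5 + 8·x^6)·Dx^2 + (31 + 146·x + 133·x^2 + 184·x^3 + 20·x^4 + 16·x^5)·Dx^3 + (-7 - 3·x + 3·x^2 + 37·x^3 + 42·x^4 + 12·x^5 + 8·x^6)·Dx^4  (order 4).
h: a_k = 0, -1, 1, -1, -11/8, -11/5, …
ICs: h(0) = 0, h′(0) = -1, h′′(0) = 2, h′′′(0) = -6.

f: a_k = -1, -1, -3, -5, -11, -21, …
g: a_k = 0, 3, 0, -1/2, 0, 1/40, …
h₀=f+g: left-lcm gives L₀, ord ≤ 3.
∫: right-multiply L₀ by Dx.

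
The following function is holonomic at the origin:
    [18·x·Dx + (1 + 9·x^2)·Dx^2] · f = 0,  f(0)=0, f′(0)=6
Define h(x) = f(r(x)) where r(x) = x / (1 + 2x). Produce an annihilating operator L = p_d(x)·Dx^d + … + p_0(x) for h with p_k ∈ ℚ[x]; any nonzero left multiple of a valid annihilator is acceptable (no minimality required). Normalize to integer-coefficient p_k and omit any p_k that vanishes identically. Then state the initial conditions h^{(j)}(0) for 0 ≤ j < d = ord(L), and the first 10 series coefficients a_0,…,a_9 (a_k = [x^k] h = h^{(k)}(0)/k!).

f: a_k = 0, 6, 0, -18, 0, 486/5, 0, -4374/7, 0, 4374, …
Change of var in L_f (x↦r) gives L₀.
L = (4 + 26·x)·Dx + (1 + 4·x + 13·x^2)·Dx^2  (order 2).
h: a_k = 0, 6, -12, 6, 60, -1194/5, 276, 8898/7, -7140, 12534, …
ICs: h(0) = 0, h′(0) = 6.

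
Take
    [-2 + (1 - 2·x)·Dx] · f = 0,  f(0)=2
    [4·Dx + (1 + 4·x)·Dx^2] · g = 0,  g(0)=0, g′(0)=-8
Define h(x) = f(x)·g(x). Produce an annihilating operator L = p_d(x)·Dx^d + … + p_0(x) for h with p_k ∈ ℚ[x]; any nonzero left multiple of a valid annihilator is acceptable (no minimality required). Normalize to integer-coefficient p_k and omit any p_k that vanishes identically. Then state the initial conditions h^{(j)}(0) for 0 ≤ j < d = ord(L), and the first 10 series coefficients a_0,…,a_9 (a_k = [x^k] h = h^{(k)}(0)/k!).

f: a_k = 2, 4, 8, 16, 32, 64, 128, 256, 512, 1024, …
g: a_k = 0, -8, 16, -128/3, 128, -2048/5, 4096/3, -32768/7, 16384, -524288/9, …
L₀ := L_f ⊗_s L_g (sym. prod.), ord ≤ 2.
L = 8 + 24·x·Dx + (-1 - 2·x + 8·x^2)·Dx^2  (order 2).
h: a_k = 0, -16, 0, -256/3, 256/3, -9728/15, 7168/5, -227328/35, 692224/35, -24240128/315, …
ICs: h(0) = 0, h′(0) = -16.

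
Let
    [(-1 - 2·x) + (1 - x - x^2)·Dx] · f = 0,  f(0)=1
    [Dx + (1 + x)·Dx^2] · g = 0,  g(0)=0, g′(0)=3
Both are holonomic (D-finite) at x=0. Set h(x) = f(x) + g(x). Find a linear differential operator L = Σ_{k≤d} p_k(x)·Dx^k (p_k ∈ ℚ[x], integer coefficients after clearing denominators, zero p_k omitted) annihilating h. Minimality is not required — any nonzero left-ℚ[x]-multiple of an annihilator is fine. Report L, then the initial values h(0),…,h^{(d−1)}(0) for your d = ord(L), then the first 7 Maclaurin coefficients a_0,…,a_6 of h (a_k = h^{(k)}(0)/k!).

f: a_k = 1, 1, 2, 3, 5, 8, 13, …
g: a_k = 0, 3, -3/2, 1, -3/4, 3/5, -1/2, …
h₀=f+g: left-lcm gives L₀, ord ≤ 3.
L = (26 + 70·x + 76·x^2 + 36·x^3 + 12·x^4)·Dx + (16 + 84·x + 160·x^2 + 144·x^3 + 74·x^4 + 20·x^5)·Dx^2 + (-5 - 11·x + x^2 + 23·x^3 + 29·x^4 + 17·x^5 + 4·x^6)·Dx^3  (order 3).
h: a_k = 1, 4, 1/2, 4, 17/4, 43/5, 25/2, …
ICs: h(0) = 1, h′(0) = 4, h′′(0) = 1.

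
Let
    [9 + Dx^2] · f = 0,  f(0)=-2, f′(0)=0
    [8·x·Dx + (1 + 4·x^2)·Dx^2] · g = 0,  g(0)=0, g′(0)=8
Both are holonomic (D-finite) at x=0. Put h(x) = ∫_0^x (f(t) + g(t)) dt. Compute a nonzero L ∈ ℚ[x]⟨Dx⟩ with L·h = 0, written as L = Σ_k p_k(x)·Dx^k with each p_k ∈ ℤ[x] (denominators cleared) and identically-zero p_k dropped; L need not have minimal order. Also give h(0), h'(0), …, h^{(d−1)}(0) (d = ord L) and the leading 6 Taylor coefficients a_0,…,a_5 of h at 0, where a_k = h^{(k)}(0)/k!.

f: a_k = -2, 0, 9, 0, -27/4, 0, …
g: a_k = 0, 8, 0, -32/3, 0, 128/5, …
L₀ := lclm(L_f,L_g); ord L₀ ≤ 2+2.
h=∫h₀ ⇒ L = L₀·Dx.
L = (-2808·x + 19008·x^3 + 10368·x^5)·Dx^2 + (9 + 1548·x^2 + 7344·x^4 + 5184·x^6)·Dx^3 + (-312·x + 2112·x^3 + 1152·x^5)·Dx^4 + (1 + 172·x^2 + 816·x^4 + 576·x^6)·Dx^5  (order 5).
h: a_k = 0, -2, 4, 3, -8/3, -27/20, …
ICs: h(0) = 0, h′(0) = -2, h′′(0) = 8, h′′′(0) = 18, h′′′′(0) = -64.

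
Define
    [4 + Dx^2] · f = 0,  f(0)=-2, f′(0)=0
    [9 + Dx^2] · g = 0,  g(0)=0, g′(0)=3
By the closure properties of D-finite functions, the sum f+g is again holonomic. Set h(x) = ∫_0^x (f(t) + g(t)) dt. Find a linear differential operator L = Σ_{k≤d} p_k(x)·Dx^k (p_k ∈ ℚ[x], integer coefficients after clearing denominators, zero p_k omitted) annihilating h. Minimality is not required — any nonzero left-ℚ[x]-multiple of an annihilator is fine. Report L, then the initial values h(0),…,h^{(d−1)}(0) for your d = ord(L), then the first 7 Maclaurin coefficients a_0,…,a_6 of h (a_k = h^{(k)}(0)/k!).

L = 36·Dx + 13·Dx^3 + Dx^5  (order 5).
h: a_k = 0, -2, 3/2, 4/3, -9/8, -4/15, 27/80, …
ICs: h(0) = 0, h′(0) = -2, h′′(0) = 3, h′′′(0) = 8, h′′′′(0) = -27.

f: a_k = -2, 0, 4, 0, -4/3, 0, 8/45, …
g: a_k = 0, 3, 0, -9/2, 0, 81/40, 0, …
Sum ⇒ L₀ = lclm(L_f,L_g) in ℚ(x)⟨Dx⟩.
∫: right-multiply L₀ by Dx.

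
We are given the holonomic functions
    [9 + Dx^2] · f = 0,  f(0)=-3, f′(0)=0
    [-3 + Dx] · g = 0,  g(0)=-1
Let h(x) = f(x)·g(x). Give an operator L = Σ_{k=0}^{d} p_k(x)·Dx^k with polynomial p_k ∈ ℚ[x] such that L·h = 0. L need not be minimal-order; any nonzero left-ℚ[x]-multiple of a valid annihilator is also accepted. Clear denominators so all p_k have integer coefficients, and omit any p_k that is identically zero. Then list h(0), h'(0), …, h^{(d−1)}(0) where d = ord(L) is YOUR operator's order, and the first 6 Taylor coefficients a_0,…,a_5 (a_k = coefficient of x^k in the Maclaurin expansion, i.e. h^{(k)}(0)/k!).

L = 18 - 6·Dx + Dx^2  (order 2).
h: a_k = 3, 9, 0, -27, -81/2, -243/10, …
ICs: h(0) = 3, h′(0) = 9.

f: a_k = -3, 0, 27/2, 0, -81/8, 0, …
g: a_k = -1, -3, -9/2, -9/2, -27/8, -81/40, …
Sym-product of L_f,L_g gives L₀ (≤ ord 2).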